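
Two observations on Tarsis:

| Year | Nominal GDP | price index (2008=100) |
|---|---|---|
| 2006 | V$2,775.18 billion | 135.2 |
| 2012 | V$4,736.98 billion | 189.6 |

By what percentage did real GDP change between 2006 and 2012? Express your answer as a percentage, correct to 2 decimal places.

Real GDP 2006 = 2775.18 / 1.352 = 2052.65.
Real GDP 2012 = 4736.98 / 1.896 = 2498.41.
Real growth = 2498.41 / 2052.65 − 1 = 0.2172.

21.72%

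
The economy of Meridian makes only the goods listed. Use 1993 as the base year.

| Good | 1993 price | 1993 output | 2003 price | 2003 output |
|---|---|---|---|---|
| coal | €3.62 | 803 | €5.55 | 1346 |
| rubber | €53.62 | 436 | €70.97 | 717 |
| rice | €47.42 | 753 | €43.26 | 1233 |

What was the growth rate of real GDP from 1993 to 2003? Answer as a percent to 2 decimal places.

64.19%

Real GDP 1993 = Nominal GDP 1993 = 3.62·803 + 53.62·436 + 47.42·753 = 61992.44.
Real GDP 2003 (at 1993 prices) = 3.62·1346 + 53.62·717 + 47.42·1233 = 101786.92.
Real growth = 101786.92/61992.44 − 1 = 0.6419.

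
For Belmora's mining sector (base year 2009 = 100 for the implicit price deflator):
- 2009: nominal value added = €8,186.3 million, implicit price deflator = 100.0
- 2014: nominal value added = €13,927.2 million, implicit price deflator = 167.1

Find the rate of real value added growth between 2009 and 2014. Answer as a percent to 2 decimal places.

Deflate each year: 2009 → 8186.3/1.000 = 8186.30; 2014 → 13927.2/1.671 = 8334.65.
So real value added changed by 8334.65/8186.30 − 1 = 0.0181, i.e. 1.81%.

1.81%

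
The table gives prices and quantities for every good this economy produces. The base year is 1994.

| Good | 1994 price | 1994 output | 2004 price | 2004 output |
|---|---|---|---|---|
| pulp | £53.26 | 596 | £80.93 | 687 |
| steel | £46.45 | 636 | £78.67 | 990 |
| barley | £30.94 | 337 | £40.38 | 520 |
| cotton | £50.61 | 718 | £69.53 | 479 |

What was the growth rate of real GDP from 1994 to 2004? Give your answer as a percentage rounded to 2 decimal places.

13.75%

Real GDP 1994 = Nominal GDP 1994 = 53.26·596 + 46.45·636 + 30.94·337 + 50.61·718 = 108049.92.
Real GDP 2004 (at 1994 prices) = 53.26·687 + 46.45·990 + 30.94·520 + 50.61·479 = 122906.11.
Real growth = 122906.11/108049.92 − 1 = 0.1375.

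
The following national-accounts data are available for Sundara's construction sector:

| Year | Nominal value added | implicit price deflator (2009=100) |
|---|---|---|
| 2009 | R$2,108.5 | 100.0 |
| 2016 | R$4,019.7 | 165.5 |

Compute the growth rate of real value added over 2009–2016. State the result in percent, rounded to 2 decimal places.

15.19%

Deflate each year: 2009 → 2108.5/1.000 = 2108.50; 2016 → 4019.7/1.655 = 2428.82.
So real value added changed by 2428.82/2108.50 − 1 = 0.1519, i.e. 15.19%.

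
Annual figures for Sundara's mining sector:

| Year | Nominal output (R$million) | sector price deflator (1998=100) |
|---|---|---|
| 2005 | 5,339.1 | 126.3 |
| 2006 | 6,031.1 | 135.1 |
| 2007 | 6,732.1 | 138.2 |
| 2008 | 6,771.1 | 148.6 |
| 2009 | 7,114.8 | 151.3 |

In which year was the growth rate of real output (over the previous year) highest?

2007

2006: real = 6031.1/1.351 = 4464.17; growth vs 2005 (4227.32) = 5.60%.
2007: real = 6732.1/1.382 = 4871.27; growth vs 2006 (4464.17) = 9.12%.
2008: real = 6771.1/1.486 = 4556.59; growth vs 2007 (4871.27) = -6.46%.
2009: real = 7114.8/1.513 = 4702.45; growth vs 2008 (4556.59) = 3.20%.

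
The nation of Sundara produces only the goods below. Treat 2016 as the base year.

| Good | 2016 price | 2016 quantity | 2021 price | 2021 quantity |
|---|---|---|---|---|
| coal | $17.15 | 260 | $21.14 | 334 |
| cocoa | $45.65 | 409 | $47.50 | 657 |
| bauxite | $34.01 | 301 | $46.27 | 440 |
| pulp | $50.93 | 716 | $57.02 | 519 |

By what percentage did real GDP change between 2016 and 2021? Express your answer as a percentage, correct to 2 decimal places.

Real GDP 2016 = Nominal GDP 2016 = 17.15·260 + 45.65·409 + 34.01·301 + 50.93·716 = 69832.74.
Real GDP 2021 (at 2016 prices) = 17.15·334 + 45.65·657 + 34.01·440 + 50.93·519 = 77117.22.
Real growth = 77117.22/69832.74 − 1 = 0.1043.

10.43%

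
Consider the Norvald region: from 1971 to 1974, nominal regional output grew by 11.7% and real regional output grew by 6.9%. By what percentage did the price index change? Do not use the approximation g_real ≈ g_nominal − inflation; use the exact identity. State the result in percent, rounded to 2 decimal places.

(1 + g_nom) = (1 + g_real)(1 + π), so π = 1.1170 / 1.0690 − 1 = 0.04490.

4.49%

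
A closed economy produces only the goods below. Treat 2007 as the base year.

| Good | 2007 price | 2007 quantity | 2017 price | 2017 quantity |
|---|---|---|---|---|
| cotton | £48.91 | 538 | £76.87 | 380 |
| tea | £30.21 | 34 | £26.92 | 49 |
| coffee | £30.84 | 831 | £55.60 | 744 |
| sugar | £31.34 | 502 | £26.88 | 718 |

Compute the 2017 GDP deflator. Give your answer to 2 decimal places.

Nominal GDP 2017 = 76.87·380 + 26.92·49 + 55.60·744 + 26.88·718 = 91195.92.
Real GDP 2017 (at 2007 prices) = 48.91·380 + 30.21·49 + 30.84·744 + 31.34·718 = 65513.17.
Deflator = Nominal/Real × 100 = 91195.92/65513.17 × 100 = 139.202.

139.20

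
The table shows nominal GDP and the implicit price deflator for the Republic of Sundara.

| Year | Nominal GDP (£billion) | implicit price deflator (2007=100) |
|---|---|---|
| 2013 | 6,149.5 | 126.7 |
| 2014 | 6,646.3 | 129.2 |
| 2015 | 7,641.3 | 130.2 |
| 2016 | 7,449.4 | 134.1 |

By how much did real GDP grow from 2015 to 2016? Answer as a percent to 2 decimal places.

-5.35%

Real GDP 2015 = 7641.3/1.302 = 5868.89.
Real GDP 2016 = 7449.4/1.341 = 5555.11.
Change = 5555.11/5868.89 − 1 = -0.0535.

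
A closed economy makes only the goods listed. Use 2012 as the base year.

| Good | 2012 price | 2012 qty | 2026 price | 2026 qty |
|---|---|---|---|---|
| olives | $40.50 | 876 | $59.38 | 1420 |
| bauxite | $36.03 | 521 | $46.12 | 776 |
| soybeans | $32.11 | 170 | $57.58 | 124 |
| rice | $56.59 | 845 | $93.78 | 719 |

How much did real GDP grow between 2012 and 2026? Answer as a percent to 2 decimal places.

21.03%

Real GDP 2012 = Nominal GDP 2012 = 40.50·876 + 36.03·521 + 32.11·170 + 56.59·845 = 107526.88.
Real GDP 2026 (at 2012 prices) = 40.50·1420 + 36.03·776 + 32.11·124 + 56.59·719 = 130139.13.
Real growth = 130139.13/107526.88 − 1 = 0.2103.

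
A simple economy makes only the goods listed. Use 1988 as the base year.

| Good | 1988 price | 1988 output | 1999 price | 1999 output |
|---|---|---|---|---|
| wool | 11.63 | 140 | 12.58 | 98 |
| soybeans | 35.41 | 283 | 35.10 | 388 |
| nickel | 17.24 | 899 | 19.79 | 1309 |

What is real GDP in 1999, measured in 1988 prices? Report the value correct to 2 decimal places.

37445.98

Real GDP 1999 = Σ (p_1988 × q_1999) = 11.63·98 + 35.41·388 + 17.24·1309 = 37445.98.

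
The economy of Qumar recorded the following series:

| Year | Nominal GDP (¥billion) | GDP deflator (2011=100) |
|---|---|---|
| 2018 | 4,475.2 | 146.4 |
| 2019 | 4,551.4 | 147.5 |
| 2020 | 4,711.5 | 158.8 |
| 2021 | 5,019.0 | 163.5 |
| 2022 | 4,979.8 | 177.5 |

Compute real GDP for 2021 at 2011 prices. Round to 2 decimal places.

Real GDP 2021 = 5019.0 / 1.635 = 3069.72.

¥3,069.72 billion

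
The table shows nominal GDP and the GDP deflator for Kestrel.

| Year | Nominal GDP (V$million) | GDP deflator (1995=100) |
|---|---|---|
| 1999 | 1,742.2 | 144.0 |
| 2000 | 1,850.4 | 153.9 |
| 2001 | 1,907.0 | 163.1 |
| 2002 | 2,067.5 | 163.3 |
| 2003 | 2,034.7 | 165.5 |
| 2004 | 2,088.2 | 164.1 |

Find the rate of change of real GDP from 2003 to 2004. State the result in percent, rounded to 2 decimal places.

3.50%

Real GDP 2003 = 2034.7/1.655 = 1229.43.
Real GDP 2004 = 2088.2/1.641 = 1272.52.
Change = 1272.52/1229.43 − 1 = 0.0350.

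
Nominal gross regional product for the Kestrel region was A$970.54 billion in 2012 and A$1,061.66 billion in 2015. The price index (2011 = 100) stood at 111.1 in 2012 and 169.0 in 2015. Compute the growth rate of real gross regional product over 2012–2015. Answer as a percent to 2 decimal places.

Real gross regional product 2012 = 970.54 / 1.111 = 873.57.
Real gross regional product 2015 = 1061.66 / 1.690 = 628.20.
Real growth = 628.20 / 873.57 − 1 = -0.2809.

-28.09%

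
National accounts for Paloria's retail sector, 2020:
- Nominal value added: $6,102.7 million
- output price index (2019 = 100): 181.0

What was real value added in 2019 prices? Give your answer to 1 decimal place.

Real value added = Nominal / (output price index/100) = 6102.7 / 1.810 = 3371.66.

$3,371.7 million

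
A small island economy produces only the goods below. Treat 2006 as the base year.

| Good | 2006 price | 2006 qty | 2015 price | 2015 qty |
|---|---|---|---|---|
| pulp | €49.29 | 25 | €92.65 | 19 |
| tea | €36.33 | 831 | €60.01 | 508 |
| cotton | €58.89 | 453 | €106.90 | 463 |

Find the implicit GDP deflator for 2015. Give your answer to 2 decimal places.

Nominal GDP 2015 = 92.65·19 + 60.01·508 + 106.90·463 = 81740.13.
Real GDP 2015 (at 2006 prices) = 49.29·19 + 36.33·508 + 58.89·463 = 46658.22.
Deflator = Nominal/Real × 100 = 81740.13/46658.22 × 100 = 175.189.

175.19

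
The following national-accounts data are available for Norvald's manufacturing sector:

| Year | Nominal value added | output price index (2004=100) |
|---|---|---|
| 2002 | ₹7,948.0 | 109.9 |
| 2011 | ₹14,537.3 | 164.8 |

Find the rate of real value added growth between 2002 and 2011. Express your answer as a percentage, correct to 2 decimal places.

21.97%

Deflate each year: 2002 → 7948.0/1.099 = 7232.03; 2011 → 14537.3/1.648 = 8821.18.
So real value added changed by 8821.18/7232.03 − 1 = 0.2197, i.e. 21.97%.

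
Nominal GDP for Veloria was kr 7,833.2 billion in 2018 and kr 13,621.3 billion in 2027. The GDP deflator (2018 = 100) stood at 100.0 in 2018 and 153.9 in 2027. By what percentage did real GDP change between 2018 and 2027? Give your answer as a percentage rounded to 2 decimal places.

Deflate each year: 2018 → 7833.2/1.000 = 7833.20; 2027 → 13621.3/1.539 = 8850.75.
So real GDP changed by 8850.75/7833.20 − 1 = 0.1299, i.e. 12.99%.

12.99%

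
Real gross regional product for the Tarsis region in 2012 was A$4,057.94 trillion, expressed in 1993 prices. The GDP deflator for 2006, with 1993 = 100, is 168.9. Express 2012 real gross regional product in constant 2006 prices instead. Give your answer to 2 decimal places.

A$6,853.86 trillion

Real gross regional product in 2006 prices = Real gross regional product in 1993 prices × (P_2006/P_1993) = 4057.94 × 1.689 = 6853.86.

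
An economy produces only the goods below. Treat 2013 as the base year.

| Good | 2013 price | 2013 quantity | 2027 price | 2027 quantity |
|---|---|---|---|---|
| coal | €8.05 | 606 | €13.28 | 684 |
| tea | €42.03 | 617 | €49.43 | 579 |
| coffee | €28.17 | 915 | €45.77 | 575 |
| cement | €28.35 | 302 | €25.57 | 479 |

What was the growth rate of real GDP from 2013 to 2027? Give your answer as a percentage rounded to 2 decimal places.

-8.49%

Real GDP 2013 = Nominal GDP 2013 = 8.05·606 + 42.03·617 + 28.17·915 + 28.35·302 = 65148.06.
Real GDP 2027 (at 2013 prices) = 8.05·684 + 42.03·579 + 28.17·575 + 28.35·479 = 59618.97.
Real growth = 59618.97/65148.06 − 1 = -0.0849.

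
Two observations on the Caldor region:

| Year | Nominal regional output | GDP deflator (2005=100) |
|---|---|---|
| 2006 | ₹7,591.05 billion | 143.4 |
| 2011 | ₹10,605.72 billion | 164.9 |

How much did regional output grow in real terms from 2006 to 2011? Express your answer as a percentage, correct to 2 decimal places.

Real regional output 2006 = 7591.05 / 1.434 = 5293.62.
Real regional output 2011 = 10605.72 / 1.649 = 6431.61.
Real growth = 6431.61 / 5293.62 − 1 = 0.2150.

21.50%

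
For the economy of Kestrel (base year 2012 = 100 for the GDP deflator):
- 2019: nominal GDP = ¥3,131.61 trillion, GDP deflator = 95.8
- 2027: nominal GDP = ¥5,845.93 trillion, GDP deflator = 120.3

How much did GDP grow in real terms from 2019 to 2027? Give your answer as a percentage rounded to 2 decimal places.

Real GDP 2019 = 3131.61 / 0.958 = 3268.90.
Real GDP 2027 = 5845.93 / 1.203 = 4859.46.
Real growth = 4859.46 / 3268.90 − 1 = 0.4866.

48.66%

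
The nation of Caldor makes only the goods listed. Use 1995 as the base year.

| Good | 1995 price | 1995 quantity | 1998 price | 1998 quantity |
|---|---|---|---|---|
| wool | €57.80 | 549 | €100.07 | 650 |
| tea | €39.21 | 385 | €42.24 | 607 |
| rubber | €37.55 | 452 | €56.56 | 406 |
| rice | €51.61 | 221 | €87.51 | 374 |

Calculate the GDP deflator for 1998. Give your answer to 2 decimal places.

Nominal GDP 1998 = 100.07·650 + 42.24·607 + 56.56·406 + 87.51·374 = 146377.28.
Real GDP 1998 (at 1995 prices) = 57.80·650 + 39.21·607 + 37.55·406 + 51.61·374 = 95917.91.
Deflator = Nominal/Real × 100 = 146377.28/95917.91 × 100 = 152.607.

152.61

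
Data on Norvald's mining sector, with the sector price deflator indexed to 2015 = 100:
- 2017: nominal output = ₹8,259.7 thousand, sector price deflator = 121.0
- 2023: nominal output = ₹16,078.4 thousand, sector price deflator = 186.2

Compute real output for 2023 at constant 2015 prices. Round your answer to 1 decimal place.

Real output = Nominal / (sector price deflator/100) = 16078.4 / 1.862 = 8635.02.

₹8,635.0 thousand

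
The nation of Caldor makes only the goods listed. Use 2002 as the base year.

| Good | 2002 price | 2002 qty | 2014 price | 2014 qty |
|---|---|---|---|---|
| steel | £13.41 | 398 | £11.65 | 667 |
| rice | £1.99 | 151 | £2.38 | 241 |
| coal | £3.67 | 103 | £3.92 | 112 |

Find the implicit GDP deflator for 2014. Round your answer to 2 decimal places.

Nominal GDP 2014 = 11.65·667 + 2.38·241 + 3.92·112 = 8783.17.
Real GDP 2014 (at 2002 prices) = 13.41·667 + 1.99·241 + 3.67·112 = 9835.10.
Deflator = Nominal/Real × 100 = 8783.17/9835.10 × 100 = 89.304.

89.30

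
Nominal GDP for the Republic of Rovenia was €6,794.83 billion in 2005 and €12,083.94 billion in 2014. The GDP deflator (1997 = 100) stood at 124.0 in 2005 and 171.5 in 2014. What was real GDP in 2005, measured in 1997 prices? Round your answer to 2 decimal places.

Real GDP = Nominal / (GDP deflator/100) = 6794.83 / 1.240 = 5479.70.

€5,479.70 billion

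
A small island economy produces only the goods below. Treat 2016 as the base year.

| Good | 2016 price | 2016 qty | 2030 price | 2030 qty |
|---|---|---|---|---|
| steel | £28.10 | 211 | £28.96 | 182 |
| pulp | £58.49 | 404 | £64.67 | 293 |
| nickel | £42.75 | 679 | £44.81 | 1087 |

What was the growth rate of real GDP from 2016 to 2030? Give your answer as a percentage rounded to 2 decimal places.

Real GDP 2016 = Nominal GDP 2016 = 28.10·211 + 58.49·404 + 42.75·679 = 58586.31.
Real GDP 2030 (at 2016 prices) = 28.10·182 + 58.49·293 + 42.75·1087 = 68721.02.
Real growth = 68721.02/58586.31 − 1 = 0.1730.

17.30%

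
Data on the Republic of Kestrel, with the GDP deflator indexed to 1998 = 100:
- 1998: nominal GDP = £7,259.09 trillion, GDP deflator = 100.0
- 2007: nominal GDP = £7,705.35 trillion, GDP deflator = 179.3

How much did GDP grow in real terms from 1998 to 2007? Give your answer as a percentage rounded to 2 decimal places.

Deflate each year: 1998 → 7259.09/1.000 = 7259.09; 2007 → 7705.35/1.793 = 4297.46.
So real GDP changed by 4297.46/7259.09 − 1 = -0.4080, i.e. -40.80%.

-40.80%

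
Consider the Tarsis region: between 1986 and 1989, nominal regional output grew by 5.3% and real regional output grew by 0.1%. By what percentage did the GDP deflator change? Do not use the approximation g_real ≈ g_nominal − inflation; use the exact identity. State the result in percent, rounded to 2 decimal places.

5.19%

(1 + g_nom) = (1 + g_real)(1 + π), so π = 1.0530 / 1.0010 − 1 = 0.05195.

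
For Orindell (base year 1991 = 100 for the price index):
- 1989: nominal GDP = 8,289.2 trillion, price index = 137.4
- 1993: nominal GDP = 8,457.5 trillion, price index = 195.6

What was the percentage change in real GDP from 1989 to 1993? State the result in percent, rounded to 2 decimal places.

Real GDP 1989 = 8289.2 / 1.374 = 6032.90.
Real GDP 1993 = 8457.5 / 1.956 = 4323.88.
Real growth = 4323.88 / 6032.90 − 1 = -0.2833.

-28.33%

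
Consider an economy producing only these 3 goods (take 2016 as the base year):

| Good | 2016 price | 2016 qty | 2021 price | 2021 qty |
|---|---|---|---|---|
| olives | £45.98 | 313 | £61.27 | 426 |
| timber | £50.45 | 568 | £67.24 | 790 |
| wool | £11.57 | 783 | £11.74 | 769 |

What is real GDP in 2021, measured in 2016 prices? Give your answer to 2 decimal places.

£68340.31

Real GDP 2021 = Σ (p_2016 × q_2021) = 45.98·426 + 50.45·790 + 11.57·769 = 68340.31.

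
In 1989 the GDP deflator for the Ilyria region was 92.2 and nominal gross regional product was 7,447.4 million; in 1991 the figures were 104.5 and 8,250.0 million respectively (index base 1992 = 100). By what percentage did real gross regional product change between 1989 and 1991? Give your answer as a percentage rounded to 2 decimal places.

Real gross regional product 1989 = 7447.4 / 0.922 = 8077.44.
Real gross regional product 1991 = 8250.0 / 1.045 = 7894.74.
Real growth = 7894.74 / 8077.44 − 1 = -0.0226.

-2.26%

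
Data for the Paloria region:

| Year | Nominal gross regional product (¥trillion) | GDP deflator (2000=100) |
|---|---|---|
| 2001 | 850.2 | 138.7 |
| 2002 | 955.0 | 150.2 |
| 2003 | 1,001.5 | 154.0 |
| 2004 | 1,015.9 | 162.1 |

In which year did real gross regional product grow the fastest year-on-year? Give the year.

2002

2002: real = 955.0/1.502 = 635.82; growth vs 2001 (612.98) = 3.73%.
2003: real = 1001.5/1.540 = 650.32; growth vs 2002 (635.82) = 2.28%.
2004: real = 1015.9/1.621 = 626.71; growth vs 2003 (650.32) = -3.63%.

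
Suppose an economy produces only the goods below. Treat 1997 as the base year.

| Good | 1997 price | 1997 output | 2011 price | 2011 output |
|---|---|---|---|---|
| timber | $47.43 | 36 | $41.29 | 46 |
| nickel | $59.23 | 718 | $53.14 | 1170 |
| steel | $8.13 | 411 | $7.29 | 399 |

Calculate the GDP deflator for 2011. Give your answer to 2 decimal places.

89.64

Nominal GDP 2011 = 41.29·46 + 53.14·1170 + 7.29·399 = 66981.85.
Real GDP 2011 (at 1997 prices) = 47.43·46 + 59.23·1170 + 8.13·399 = 74724.75.
Deflator = Nominal/Real × 100 = 66981.85/74724.75 × 100 = 89.638.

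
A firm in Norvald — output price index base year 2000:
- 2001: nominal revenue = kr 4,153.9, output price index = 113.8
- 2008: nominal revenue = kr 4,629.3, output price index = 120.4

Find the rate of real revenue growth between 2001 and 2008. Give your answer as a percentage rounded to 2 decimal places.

Real revenue 2001 = 4153.9 / 1.138 = 3650.18.
Real revenue 2008 = 4629.3 / 1.204 = 3844.93.
Real growth = 3844.93 / 3650.18 − 1 = 0.0534.

5.34%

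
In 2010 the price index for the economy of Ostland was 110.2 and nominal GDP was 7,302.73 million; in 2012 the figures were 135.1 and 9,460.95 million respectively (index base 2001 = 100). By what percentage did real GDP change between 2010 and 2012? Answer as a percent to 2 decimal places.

Deflate each year: 2010 → 7302.73/1.102 = 6626.80; 2012 → 9460.95/1.351 = 7002.92.
So real GDP changed by 7002.92/6626.80 − 1 = 0.0568, i.e. 5.68%.

5.68%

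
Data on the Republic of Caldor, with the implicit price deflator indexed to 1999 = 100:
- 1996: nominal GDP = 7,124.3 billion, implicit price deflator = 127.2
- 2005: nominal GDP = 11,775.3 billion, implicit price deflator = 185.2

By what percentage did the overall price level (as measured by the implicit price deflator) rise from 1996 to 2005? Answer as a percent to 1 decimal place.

45.6%

Price-level change = 185.2 / 127.2 − 1 = 0.4560.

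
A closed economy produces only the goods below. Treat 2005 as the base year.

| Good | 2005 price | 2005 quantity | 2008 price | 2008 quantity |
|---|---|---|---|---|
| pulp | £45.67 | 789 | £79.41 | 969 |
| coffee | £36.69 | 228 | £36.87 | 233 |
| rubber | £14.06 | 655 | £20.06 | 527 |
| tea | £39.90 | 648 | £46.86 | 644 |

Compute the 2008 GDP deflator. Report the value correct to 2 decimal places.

147.00

Nominal GDP 2008 = 79.41·969 + 36.87·233 + 20.06·527 + 46.86·644 = 126288.46.
Real GDP 2008 (at 2005 prices) = 45.67·969 + 36.69·233 + 14.06·527 + 39.90·644 = 85908.22.
Deflator = Nominal/Real × 100 = 126288.46/85908.22 × 100 = 147.004.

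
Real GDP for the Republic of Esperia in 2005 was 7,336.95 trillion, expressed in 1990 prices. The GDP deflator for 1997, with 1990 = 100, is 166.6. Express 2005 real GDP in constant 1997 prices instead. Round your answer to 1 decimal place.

Real GDP in 1997 prices = Real GDP in 1990 prices × (P_1997/P_1990) = 7336.95 × 1.666 = 12223.36.

12,223.4 trillion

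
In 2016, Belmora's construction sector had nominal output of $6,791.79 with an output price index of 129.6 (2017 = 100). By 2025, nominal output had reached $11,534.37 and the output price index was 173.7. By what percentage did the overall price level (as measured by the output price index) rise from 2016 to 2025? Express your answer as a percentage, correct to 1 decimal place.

Price-level change = 173.7 / 129.6 − 1 = 0.3403.

34.0%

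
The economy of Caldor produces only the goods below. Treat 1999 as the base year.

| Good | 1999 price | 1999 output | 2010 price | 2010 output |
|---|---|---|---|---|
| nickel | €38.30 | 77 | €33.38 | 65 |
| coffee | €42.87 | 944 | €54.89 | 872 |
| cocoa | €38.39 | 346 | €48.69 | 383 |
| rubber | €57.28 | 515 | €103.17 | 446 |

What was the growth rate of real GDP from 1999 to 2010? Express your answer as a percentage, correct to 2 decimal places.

Real GDP 1999 = Nominal GDP 1999 = 38.30·77 + 42.87·944 + 38.39·346 + 57.28·515 = 86200.52.
Real GDP 2010 (at 1999 prices) = 38.30·65 + 42.87·872 + 38.39·383 + 57.28·446 = 80122.39.
Real growth = 80122.39/86200.52 − 1 = -0.0705.

-7.05%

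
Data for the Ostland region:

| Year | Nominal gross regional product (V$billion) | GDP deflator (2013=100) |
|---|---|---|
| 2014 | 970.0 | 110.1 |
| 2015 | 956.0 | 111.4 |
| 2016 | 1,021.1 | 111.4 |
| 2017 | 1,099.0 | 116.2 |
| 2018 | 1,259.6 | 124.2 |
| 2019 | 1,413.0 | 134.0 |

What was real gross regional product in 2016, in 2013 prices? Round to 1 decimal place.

V$916.6 billion

Real gross regional product 2016 = 1021.1 / 1.114 = 916.61.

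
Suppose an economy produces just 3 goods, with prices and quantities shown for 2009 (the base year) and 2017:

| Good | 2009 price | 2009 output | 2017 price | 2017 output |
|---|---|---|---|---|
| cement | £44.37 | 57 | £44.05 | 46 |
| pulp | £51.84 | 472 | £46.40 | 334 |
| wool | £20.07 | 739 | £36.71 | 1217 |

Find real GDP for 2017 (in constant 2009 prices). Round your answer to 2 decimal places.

£43780.77

Real GDP 2017 = Σ (p_2009 × q_2017) = 44.37·46 + 51.84·334 + 20.07·1217 = 43780.77.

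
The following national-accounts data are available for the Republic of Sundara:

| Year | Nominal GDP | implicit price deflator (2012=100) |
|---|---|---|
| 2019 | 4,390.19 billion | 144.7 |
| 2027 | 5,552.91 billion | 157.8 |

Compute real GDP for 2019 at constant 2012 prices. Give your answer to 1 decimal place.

3,034.0 billion

Real GDP = Nominal / (implicit price deflator/100) = 4390.19 / 1.447 = 3033.99.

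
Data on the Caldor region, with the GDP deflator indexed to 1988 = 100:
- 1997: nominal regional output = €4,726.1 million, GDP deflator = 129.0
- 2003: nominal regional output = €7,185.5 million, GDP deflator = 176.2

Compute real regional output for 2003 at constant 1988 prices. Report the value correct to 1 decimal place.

€4,078.0 million

Real regional output = Nominal / (GDP deflator/100) = 7185.5 / 1.762 = 4078.04.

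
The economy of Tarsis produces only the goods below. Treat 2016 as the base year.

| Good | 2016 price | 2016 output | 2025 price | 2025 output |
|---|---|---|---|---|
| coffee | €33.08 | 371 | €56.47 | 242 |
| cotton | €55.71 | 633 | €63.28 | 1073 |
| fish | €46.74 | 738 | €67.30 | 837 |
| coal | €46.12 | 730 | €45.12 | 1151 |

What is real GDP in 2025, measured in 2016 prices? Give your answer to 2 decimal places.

Real GDP 2025 = Σ (p_2016 × q_2025) = 33.08·242 + 55.71·1073 + 46.74·837 + 46.12·1151 = 159987.69.

€159987.69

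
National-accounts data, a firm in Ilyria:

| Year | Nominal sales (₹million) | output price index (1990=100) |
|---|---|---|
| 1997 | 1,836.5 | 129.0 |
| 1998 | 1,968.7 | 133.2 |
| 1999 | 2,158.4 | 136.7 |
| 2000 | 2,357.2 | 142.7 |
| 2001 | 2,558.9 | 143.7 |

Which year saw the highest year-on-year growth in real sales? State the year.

1998: real = 1968.7/1.332 = 1478.00; growth vs 1997 (1423.64) = 3.82%.
1999: real = 2158.4/1.367 = 1578.93; growth vs 1998 (1478.00) = 6.83%.
2000: real = 2357.2/1.427 = 1651.86; growth vs 1999 (1578.93) = 4.62%.
2001: real = 2558.9/1.437 = 1780.72; growth vs 2000 (1651.86) = 7.80%.

2001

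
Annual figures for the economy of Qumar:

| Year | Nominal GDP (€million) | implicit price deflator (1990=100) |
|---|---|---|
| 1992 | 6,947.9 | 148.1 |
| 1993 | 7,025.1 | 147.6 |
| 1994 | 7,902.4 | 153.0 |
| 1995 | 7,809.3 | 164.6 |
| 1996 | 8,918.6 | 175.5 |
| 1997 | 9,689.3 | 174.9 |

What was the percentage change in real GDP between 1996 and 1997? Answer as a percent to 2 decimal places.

Real GDP 1996 = 8918.6/1.755 = 5081.82.
Real GDP 1997 = 9689.3/1.749 = 5539.91.
Change = 5539.91/5081.82 − 1 = 0.0901.

9.01%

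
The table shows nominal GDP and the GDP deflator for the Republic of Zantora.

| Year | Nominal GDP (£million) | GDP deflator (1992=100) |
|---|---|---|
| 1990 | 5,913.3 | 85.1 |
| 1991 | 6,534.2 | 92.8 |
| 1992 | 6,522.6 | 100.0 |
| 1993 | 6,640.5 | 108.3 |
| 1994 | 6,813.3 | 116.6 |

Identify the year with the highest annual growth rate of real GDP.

1991

1991: real = 6534.2/0.928 = 7041.16; growth vs 1990 (6948.65) = 1.33%.
1992: real = 6522.6/1.000 = 6522.60; growth vs 1991 (7041.16) = -7.36%.
1993: real = 6640.5/1.083 = 6131.58; growth vs 1992 (6522.60) = -5.99%.
1994: real = 6813.3/1.166 = 5843.31; growth vs 1993 (6131.58) = -4.70%.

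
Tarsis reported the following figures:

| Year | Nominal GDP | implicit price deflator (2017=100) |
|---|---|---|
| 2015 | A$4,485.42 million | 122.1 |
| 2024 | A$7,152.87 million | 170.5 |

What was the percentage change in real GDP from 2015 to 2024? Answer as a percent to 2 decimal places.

14.20%

Real GDP 2015 = 4485.42 / 1.221 = 3673.56.
Real GDP 2024 = 7152.87 / 1.705 = 4195.23.
Real growth = 4195.23 / 3673.56 − 1 = 0.1420.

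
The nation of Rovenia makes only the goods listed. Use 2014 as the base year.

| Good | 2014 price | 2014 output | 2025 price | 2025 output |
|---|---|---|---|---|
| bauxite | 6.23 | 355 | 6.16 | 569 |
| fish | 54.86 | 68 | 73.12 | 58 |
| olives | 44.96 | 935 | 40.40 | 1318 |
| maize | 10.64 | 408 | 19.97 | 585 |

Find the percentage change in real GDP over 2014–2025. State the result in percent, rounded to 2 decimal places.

38.01%

Real GDP 2014 = Nominal GDP 2014 = 6.23·355 + 54.86·68 + 44.96·935 + 10.64·408 = 52320.85.
Real GDP 2025 (at 2014 prices) = 6.23·569 + 54.86·58 + 44.96·1318 + 10.64·585 = 72208.43.
Real growth = 72208.43/52320.85 − 1 = 0.3801.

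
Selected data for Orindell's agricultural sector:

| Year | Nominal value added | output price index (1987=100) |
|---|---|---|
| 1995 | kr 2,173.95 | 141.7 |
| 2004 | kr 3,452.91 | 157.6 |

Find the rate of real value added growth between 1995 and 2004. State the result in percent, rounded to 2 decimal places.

Deflate each year: 1995 → 2173.95/1.417 = 1534.19; 2004 → 3452.91/1.576 = 2190.93.
So real value added changed by 2190.93/1534.19 − 1 = 0.4281, i.e. 42.81%.

42.81%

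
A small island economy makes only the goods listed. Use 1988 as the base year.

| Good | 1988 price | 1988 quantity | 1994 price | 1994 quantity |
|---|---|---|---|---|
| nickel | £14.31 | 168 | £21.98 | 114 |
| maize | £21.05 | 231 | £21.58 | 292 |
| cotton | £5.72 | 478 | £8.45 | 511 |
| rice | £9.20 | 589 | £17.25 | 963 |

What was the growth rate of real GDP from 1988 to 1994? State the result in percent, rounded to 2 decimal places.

Real GDP 1988 = Nominal GDP 1988 = 14.31·168 + 21.05·231 + 5.72·478 + 9.20·589 = 15419.59.
Real GDP 1994 (at 1988 prices) = 14.31·114 + 21.05·292 + 5.72·511 + 9.20·963 = 19560.46.
Real growth = 19560.46/15419.59 − 1 = 0.2685.

26.85%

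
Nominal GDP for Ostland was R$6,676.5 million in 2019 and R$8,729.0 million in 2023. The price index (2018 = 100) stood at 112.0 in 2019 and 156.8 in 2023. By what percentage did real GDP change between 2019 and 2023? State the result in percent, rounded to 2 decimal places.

Real GDP 2019 = 6676.5 / 1.120 = 5961.16.
Real GDP 2023 = 8729.0 / 1.568 = 5566.96.
Real growth = 5566.96 / 5961.16 − 1 = -0.0661.

-6.61%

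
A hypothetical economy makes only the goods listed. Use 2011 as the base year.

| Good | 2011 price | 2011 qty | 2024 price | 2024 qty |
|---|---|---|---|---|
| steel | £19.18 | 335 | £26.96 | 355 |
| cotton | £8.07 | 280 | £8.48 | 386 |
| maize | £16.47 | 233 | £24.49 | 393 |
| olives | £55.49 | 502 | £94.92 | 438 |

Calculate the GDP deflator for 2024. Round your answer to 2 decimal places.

157.35

Nominal GDP 2024 = 26.96·355 + 8.48·386 + 24.49·393 + 94.92·438 = 64043.61.
Real GDP 2024 (at 2011 prices) = 19.18·355 + 8.07·386 + 16.47·393 + 55.49·438 = 40701.25.
Deflator = Nominal/Real × 100 = 64043.61/40701.25 × 100 = 157.350.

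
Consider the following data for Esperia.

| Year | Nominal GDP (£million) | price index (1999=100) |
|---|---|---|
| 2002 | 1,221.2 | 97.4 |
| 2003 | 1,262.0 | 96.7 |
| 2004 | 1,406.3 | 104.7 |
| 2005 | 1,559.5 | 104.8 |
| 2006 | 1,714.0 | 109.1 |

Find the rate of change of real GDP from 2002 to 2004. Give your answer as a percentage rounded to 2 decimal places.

7.13%

Real GDP 2002 = 1221.2/0.974 = 1253.80.
Real GDP 2004 = 1406.3/1.047 = 1343.17.
Change = 1343.17/1253.80 − 1 = 0.0713.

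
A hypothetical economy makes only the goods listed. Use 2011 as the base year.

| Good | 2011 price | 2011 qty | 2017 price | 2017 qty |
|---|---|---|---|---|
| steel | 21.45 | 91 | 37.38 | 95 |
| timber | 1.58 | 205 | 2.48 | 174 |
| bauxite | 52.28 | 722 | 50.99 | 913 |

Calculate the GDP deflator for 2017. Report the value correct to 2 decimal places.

Nominal GDP 2017 = 37.38·95 + 2.48·174 + 50.99·913 = 50536.49.
Real GDP 2017 (at 2011 prices) = 21.45·95 + 1.58·174 + 52.28·913 = 50044.31.
Deflator = Nominal/Real × 100 = 50536.49/50044.31 × 100 = 100.983.

100.98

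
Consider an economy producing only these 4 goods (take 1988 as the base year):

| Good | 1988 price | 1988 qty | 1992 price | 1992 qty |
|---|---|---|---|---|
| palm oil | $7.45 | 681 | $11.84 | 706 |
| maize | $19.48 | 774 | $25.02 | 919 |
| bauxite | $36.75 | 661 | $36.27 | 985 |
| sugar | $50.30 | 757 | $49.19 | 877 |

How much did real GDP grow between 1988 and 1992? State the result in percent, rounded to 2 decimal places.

25.39%

Real GDP 1988 = Nominal GDP 1988 = 7.45·681 + 19.48·774 + 36.75·661 + 50.30·757 = 82519.82.
Real GDP 1992 (at 1988 prices) = 7.45·706 + 19.48·919 + 36.75·985 + 50.30·877 = 103473.67.
Real growth = 103473.67/82519.82 − 1 = 0.2539.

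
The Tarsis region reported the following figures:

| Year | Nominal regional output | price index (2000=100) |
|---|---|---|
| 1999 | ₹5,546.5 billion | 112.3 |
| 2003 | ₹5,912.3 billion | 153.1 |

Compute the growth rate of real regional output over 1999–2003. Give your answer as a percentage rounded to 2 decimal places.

-21.81%

Real regional output 1999 = 5546.5 / 1.123 = 4939.00.
Real regional output 2003 = 5912.3 / 1.531 = 3861.72.
Real growth = 3861.72 / 4939.00 − 1 = -0.2181.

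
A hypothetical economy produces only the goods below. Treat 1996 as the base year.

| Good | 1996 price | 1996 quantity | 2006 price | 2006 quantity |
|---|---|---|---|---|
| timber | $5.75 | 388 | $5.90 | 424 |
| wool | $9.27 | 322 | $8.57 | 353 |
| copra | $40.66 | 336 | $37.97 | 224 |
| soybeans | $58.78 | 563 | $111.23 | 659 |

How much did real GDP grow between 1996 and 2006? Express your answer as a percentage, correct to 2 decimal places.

Real GDP 1996 = Nominal GDP 1996 = 5.75·388 + 9.27·322 + 40.66·336 + 58.78·563 = 51970.84.
Real GDP 2006 (at 1996 prices) = 5.75·424 + 9.27·353 + 40.66·224 + 58.78·659 = 53554.17.
Real growth = 53554.17/51970.84 − 1 = 0.0305.

3.05%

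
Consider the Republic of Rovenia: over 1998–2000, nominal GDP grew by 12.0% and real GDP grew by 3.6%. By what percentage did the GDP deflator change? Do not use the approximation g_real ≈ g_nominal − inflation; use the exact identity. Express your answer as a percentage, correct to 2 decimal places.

8.11%

(1 + g_nom) = (1 + g_real)(1 + π), so π = 1.1200 / 1.0360 − 1 = 0.08108.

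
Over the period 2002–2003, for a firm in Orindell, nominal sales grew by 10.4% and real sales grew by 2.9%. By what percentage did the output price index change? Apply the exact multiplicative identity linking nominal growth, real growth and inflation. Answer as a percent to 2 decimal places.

7.29%

(1 + g_nom) = (1 + g_real)(1 + π), so π = 1.1040 / 1.0290 − 1 = 0.07289.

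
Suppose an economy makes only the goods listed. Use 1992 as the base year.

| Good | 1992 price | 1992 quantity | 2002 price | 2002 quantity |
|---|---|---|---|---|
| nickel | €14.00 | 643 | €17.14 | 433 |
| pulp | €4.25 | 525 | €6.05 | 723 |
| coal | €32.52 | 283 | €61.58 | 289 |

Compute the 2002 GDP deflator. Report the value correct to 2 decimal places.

159.67

Nominal GDP 2002 = 17.14·433 + 6.05·723 + 61.58·289 = 29592.39.
Real GDP 2002 (at 1992 prices) = 14.00·433 + 4.25·723 + 32.52·289 = 18533.03.
Deflator = Nominal/Real × 100 = 29592.39/18533.03 × 100 = 159.674.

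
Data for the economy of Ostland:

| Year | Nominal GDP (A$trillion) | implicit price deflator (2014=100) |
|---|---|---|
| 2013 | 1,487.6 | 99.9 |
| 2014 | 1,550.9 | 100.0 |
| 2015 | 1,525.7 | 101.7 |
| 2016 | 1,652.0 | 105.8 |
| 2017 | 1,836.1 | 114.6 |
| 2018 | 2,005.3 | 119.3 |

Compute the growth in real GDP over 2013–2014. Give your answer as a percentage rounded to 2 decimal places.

4.15%

Real GDP 2013 = 1487.6/0.999 = 1489.09.
Real GDP 2014 = 1550.9/1.000 = 1550.90.
Change = 1550.90/1489.09 − 1 = 0.0415.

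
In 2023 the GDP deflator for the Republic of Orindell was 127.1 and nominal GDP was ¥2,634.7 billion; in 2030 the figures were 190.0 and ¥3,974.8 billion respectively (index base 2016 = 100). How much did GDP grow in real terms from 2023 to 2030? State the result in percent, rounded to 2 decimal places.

Real GDP 2023 = 2634.7 / 1.271 = 2072.93.
Real GDP 2030 = 3974.8 / 1.900 = 2092.00.
Real growth = 2092.00 / 2072.93 − 1 = 0.0092.

0.92%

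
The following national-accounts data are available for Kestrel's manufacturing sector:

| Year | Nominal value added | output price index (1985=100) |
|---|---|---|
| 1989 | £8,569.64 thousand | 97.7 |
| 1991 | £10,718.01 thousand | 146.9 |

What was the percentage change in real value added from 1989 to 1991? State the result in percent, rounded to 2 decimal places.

-16.82%

Deflate each year: 1989 → 8569.64/0.977 = 8771.38; 1991 → 10718.01/1.469 = 7296.13.
So real value added changed by 7296.13/8771.38 − 1 = -0.1682, i.e. -16.82%.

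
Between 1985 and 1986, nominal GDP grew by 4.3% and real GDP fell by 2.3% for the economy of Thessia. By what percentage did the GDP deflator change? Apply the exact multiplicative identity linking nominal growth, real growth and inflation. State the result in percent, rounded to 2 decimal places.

6.76%

(1 + g_nom) = (1 + g_real)(1 + π), so π = 1.0430 / 0.9770 − 1 = 0.06755.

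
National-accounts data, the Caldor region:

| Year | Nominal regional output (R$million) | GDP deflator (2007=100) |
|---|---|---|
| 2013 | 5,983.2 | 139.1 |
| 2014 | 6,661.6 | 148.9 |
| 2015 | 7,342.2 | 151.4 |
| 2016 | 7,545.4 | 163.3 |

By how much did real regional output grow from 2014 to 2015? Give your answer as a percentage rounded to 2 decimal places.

Real regional output 2014 = 6661.6/1.489 = 4473.88.
Real regional output 2015 = 7342.2/1.514 = 4849.54.
Change = 4849.54/4473.88 − 1 = 0.0840.

8.40%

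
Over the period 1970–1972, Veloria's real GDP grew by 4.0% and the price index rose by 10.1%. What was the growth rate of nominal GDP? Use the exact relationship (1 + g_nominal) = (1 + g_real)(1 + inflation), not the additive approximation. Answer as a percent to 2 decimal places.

14.50%

(1 + g_nom) = (1 + g_real)(1 + π) = 1.0400 × 1.1010 = 1.14504.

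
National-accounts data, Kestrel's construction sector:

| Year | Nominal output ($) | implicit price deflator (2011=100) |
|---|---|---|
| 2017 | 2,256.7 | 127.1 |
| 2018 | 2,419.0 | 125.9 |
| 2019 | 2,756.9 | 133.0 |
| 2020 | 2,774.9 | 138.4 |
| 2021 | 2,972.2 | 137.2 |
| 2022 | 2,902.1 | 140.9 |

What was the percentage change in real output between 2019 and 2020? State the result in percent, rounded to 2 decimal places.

Real output 2019 = 2756.9/1.330 = 2072.86.
Real output 2020 = 2774.9/1.384 = 2004.99.
Change = 2004.99/2072.86 − 1 = -0.0327.

-3.27%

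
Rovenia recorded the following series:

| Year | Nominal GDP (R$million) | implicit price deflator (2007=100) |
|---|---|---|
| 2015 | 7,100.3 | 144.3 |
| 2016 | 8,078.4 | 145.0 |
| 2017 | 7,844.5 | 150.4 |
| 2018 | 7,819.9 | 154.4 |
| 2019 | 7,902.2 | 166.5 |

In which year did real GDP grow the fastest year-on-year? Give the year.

2016: real = 8078.4/1.450 = 5571.31; growth vs 2015 (4920.51) = 13.23%.
2017: real = 7844.5/1.504 = 5215.76; growth vs 2016 (5571.31) = -6.38%.
2018: real = 7819.9/1.544 = 5064.70; growth vs 2017 (5215.76) = -2.90%.
2019: real = 7902.2/1.665 = 4746.07; growth vs 2018 (5064.70) = -6.29%.

2016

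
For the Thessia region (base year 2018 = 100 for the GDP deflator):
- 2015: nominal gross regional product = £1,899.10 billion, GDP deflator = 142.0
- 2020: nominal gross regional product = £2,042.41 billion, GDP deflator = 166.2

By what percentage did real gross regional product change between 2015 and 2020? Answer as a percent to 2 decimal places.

Real gross regional product 2015 = 1899.10 / 1.420 = 1337.39.
Real gross regional product 2020 = 2042.41 / 1.662 = 1228.89.
Real growth = 1228.89 / 1337.39 − 1 = -0.0811.

-8.11%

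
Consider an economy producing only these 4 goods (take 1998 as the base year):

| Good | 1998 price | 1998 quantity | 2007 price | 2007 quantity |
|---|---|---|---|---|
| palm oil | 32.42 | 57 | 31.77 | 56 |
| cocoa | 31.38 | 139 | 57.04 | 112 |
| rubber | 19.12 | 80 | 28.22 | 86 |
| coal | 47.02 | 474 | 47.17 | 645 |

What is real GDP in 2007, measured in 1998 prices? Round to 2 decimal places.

37302.30

Real GDP 2007 = Σ (p_1998 × q_2007) = 32.42·56 + 31.38·112 + 19.12·86 + 47.02·645 = 37302.30.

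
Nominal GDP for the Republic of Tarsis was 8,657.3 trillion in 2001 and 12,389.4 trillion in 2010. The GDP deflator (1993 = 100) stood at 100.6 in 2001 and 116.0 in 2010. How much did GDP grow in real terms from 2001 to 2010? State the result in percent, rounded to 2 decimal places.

Real GDP 2001 = 8657.3 / 1.006 = 8605.67.
Real GDP 2010 = 12389.4 / 1.160 = 10680.52.
Real growth = 10680.52 / 8605.67 − 1 = 0.2411.

24.11%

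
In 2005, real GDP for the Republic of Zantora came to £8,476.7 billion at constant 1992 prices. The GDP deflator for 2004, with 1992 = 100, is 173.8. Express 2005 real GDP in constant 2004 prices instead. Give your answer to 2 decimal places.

Real GDP in 2004 prices = Real GDP in 1992 prices × (P_2004/P_1992) = 8476.7 × 1.738 = 14732.50.

£14,732.50 billion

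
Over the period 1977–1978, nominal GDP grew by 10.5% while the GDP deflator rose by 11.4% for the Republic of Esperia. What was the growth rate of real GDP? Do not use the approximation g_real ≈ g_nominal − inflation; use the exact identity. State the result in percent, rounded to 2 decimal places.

-0.81%

(1 + g_nom) = (1 + g_real)(1 + π), so g_real = 1.1050 / 1.1140 − 1 = -0.00808.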